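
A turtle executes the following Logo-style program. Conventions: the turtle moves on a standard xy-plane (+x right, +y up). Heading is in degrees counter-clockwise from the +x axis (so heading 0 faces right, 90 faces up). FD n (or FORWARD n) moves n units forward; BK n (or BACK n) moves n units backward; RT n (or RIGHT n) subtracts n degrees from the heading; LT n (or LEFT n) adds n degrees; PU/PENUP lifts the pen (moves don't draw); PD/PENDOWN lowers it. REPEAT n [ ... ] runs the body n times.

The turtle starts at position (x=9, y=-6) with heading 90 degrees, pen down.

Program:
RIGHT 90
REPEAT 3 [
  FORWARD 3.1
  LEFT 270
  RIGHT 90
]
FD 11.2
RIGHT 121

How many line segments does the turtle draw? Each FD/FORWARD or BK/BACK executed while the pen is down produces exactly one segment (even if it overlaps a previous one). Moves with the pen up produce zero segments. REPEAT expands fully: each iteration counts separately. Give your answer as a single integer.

Answer: 4

Derivation:
Executing turtle program step by step:
Start: pos=(9,-6), heading=90, pen down
RT 90: heading 90 -> 0
REPEAT 3 [
  -- iteration 1/3 --
  FD 3.1: (9,-6) -> (12.1,-6) [heading=0, draw]
  LT 270: heading 0 -> 270
  RT 90: heading 270 -> 180
  -- iteration 2/3 --
  FD 3.1: (12.1,-6) -> (9,-6) [heading=180, draw]
  LT 270: heading 180 -> 90
  RT 90: heading 90 -> 0
  -- iteration 3/3 --
  FD 3.1: (9,-6) -> (12.1,-6) [heading=0, draw]
  LT 270: heading 0 -> 270
  RT 90: heading 270 -> 180
]
FD 11.2: (12.1,-6) -> (0.9,-6) [heading=180, draw]
RT 121: heading 180 -> 59
Final: pos=(0.9,-6), heading=59, 4 segment(s) drawn
Segments drawn: 4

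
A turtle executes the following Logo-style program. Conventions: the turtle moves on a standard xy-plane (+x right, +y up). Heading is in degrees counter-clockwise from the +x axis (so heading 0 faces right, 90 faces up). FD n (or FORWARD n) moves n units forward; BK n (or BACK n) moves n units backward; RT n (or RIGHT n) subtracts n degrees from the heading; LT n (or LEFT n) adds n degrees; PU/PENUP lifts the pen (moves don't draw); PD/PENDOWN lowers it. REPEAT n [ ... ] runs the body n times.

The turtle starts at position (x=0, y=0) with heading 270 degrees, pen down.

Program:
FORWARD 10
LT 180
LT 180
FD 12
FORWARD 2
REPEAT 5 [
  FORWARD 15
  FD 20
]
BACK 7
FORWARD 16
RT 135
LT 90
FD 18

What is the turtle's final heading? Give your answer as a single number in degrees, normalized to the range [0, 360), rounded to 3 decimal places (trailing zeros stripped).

Executing turtle program step by step:
Start: pos=(0,0), heading=270, pen down
FD 10: (0,0) -> (0,-10) [heading=270, draw]
LT 180: heading 270 -> 90
LT 180: heading 90 -> 270
FD 12: (0,-10) -> (0,-22) [heading=270, draw]
FD 2: (0,-22) -> (0,-24) [heading=270, draw]
REPEAT 5 [
  -- iteration 1/5 --
  FD 15: (0,-24) -> (0,-39) [heading=270, draw]
  FD 20: (0,-39) -> (0,-59) [heading=270, draw]
  -- iteration 2/5 --
  FD 15: (0,-59) -> (0,-74) [heading=270, draw]
  FD 20: (0,-74) -> (0,-94) [heading=270, draw]
  -- iteration 3/5 --
  FD 15: (0,-94) -> (0,-109) [heading=270, draw]
  FD 20: (0,-109) -> (0,-129) [heading=270, draw]
  -- iteration 4/5 --
  FD 15: (0,-129) -> (0,-144) [heading=270, draw]
  FD 20: (0,-144) -> (0,-164) [heading=270, draw]
  -- iteration 5/5 --
  FD 15: (0,-164) -> (0,-179) [heading=270, draw]
  FD 20: (0,-179) -> (0,-199) [heading=270, draw]
]
BK 7: (0,-199) -> (0,-192) [heading=270, draw]
FD 16: (0,-192) -> (0,-208) [heading=270, draw]
RT 135: heading 270 -> 135
LT 90: heading 135 -> 225
FD 18: (0,-208) -> (-12.728,-220.728) [heading=225, draw]
Final: pos=(-12.728,-220.728), heading=225, 16 segment(s) drawn

Answer: 225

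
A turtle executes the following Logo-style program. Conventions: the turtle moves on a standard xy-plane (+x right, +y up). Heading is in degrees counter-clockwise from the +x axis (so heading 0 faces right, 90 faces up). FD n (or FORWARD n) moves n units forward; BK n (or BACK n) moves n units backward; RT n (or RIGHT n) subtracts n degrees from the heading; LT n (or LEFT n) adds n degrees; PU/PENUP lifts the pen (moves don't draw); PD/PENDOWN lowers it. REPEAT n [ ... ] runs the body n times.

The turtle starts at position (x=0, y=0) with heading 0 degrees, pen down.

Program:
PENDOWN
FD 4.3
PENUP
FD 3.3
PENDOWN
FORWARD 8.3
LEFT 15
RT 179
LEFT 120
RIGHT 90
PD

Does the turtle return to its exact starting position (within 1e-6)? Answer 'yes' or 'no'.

Executing turtle program step by step:
Start: pos=(0,0), heading=0, pen down
PD: pen down
FD 4.3: (0,0) -> (4.3,0) [heading=0, draw]
PU: pen up
FD 3.3: (4.3,0) -> (7.6,0) [heading=0, move]
PD: pen down
FD 8.3: (7.6,0) -> (15.9,0) [heading=0, draw]
LT 15: heading 0 -> 15
RT 179: heading 15 -> 196
LT 120: heading 196 -> 316
RT 90: heading 316 -> 226
PD: pen down
Final: pos=(15.9,0), heading=226, 2 segment(s) drawn

Start position: (0, 0)
Final position: (15.9, 0)
Distance = 15.9; >= 1e-6 -> NOT closed

Answer: no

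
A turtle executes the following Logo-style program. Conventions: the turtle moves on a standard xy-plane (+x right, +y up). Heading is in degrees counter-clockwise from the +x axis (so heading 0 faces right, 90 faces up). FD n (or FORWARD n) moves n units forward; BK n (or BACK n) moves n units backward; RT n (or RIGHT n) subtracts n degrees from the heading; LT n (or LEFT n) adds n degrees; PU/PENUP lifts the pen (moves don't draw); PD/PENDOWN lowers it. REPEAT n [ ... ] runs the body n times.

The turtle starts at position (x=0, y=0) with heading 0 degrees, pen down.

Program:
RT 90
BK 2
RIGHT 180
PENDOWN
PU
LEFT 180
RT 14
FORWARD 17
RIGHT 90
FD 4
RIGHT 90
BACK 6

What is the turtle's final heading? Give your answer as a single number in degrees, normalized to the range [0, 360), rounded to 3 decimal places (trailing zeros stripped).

Executing turtle program step by step:
Start: pos=(0,0), heading=0, pen down
RT 90: heading 0 -> 270
BK 2: (0,0) -> (0,2) [heading=270, draw]
RT 180: heading 270 -> 90
PD: pen down
PU: pen up
LT 180: heading 90 -> 270
RT 14: heading 270 -> 256
FD 17: (0,2) -> (-4.113,-14.495) [heading=256, move]
RT 90: heading 256 -> 166
FD 4: (-4.113,-14.495) -> (-7.994,-13.527) [heading=166, move]
RT 90: heading 166 -> 76
BK 6: (-7.994,-13.527) -> (-9.445,-19.349) [heading=76, move]
Final: pos=(-9.445,-19.349), heading=76, 1 segment(s) drawn

Answer: 76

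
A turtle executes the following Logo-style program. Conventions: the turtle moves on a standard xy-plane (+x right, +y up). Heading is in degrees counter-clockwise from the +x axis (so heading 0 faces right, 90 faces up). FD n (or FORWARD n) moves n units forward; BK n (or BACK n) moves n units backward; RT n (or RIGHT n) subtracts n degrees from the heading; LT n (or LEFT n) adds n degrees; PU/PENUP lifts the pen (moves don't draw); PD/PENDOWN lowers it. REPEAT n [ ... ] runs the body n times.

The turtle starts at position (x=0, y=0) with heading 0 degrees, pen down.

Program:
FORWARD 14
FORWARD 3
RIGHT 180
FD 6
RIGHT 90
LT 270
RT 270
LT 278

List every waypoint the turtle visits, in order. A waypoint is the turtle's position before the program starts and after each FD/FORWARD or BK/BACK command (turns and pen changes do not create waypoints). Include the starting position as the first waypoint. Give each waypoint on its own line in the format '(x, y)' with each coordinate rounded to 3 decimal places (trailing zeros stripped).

Answer: (0, 0)
(14, 0)
(17, 0)
(11, 0)

Derivation:
Executing turtle program step by step:
Start: pos=(0,0), heading=0, pen down
FD 14: (0,0) -> (14,0) [heading=0, draw]
FD 3: (14,0) -> (17,0) [heading=0, draw]
RT 180: heading 0 -> 180
FD 6: (17,0) -> (11,0) [heading=180, draw]
RT 90: heading 180 -> 90
LT 270: heading 90 -> 0
RT 270: heading 0 -> 90
LT 278: heading 90 -> 8
Final: pos=(11,0), heading=8, 3 segment(s) drawn
Waypoints (4 total):
(0, 0)
(14, 0)
(17, 0)
(11, 0)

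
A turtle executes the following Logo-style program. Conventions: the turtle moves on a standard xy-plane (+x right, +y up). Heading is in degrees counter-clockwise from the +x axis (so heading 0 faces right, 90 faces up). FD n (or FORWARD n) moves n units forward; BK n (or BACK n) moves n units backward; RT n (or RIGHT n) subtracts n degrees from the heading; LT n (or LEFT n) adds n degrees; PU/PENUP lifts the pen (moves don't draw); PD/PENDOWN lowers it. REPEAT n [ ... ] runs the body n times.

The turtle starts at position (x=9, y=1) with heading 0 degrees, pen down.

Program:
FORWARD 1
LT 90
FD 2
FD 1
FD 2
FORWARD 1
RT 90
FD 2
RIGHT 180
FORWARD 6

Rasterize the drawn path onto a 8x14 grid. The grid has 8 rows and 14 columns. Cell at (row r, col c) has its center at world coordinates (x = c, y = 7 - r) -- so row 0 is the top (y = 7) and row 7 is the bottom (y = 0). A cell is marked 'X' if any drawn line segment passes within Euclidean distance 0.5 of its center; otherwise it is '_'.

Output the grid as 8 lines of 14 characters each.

Answer: ______XXXXXXX_
__________X___
__________X___
__________X___
__________X___
__________X___
_________XX___
______________

Derivation:
Segment 0: (9,1) -> (10,1)
Segment 1: (10,1) -> (10,3)
Segment 2: (10,3) -> (10,4)
Segment 3: (10,4) -> (10,6)
Segment 4: (10,6) -> (10,7)
Segment 5: (10,7) -> (12,7)
Segment 6: (12,7) -> (6,7)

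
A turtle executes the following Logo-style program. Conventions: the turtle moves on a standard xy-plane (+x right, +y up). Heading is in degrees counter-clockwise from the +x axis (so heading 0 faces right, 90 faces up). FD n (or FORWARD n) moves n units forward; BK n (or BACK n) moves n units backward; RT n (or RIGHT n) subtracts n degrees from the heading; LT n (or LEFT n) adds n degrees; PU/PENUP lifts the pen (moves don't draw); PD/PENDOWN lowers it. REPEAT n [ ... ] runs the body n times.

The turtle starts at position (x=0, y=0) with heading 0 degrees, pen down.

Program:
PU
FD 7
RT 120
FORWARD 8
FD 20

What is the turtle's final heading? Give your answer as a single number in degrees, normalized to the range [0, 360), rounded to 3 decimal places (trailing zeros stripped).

Executing turtle program step by step:
Start: pos=(0,0), heading=0, pen down
PU: pen up
FD 7: (0,0) -> (7,0) [heading=0, move]
RT 120: heading 0 -> 240
FD 8: (7,0) -> (3,-6.928) [heading=240, move]
FD 20: (3,-6.928) -> (-7,-24.249) [heading=240, move]
Final: pos=(-7,-24.249), heading=240, 0 segment(s) drawn

Answer: 240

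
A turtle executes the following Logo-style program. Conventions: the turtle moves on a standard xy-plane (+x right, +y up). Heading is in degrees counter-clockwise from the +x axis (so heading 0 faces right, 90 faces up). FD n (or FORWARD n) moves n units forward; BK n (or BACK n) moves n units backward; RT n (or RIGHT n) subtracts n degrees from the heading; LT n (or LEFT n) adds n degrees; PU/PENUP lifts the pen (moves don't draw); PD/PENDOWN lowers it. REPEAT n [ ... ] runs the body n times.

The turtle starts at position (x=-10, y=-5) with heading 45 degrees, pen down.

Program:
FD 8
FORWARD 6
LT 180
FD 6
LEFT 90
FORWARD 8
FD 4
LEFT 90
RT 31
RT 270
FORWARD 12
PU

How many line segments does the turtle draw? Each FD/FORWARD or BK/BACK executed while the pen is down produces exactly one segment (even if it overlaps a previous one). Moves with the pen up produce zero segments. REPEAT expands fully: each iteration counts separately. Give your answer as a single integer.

Executing turtle program step by step:
Start: pos=(-10,-5), heading=45, pen down
FD 8: (-10,-5) -> (-4.343,0.657) [heading=45, draw]
FD 6: (-4.343,0.657) -> (-0.101,4.899) [heading=45, draw]
LT 180: heading 45 -> 225
FD 6: (-0.101,4.899) -> (-4.343,0.657) [heading=225, draw]
LT 90: heading 225 -> 315
FD 8: (-4.343,0.657) -> (1.314,-5) [heading=315, draw]
FD 4: (1.314,-5) -> (4.142,-7.828) [heading=315, draw]
LT 90: heading 315 -> 45
RT 31: heading 45 -> 14
RT 270: heading 14 -> 104
FD 12: (4.142,-7.828) -> (1.239,3.815) [heading=104, draw]
PU: pen up
Final: pos=(1.239,3.815), heading=104, 6 segment(s) drawn
Segments drawn: 6

Answer: 6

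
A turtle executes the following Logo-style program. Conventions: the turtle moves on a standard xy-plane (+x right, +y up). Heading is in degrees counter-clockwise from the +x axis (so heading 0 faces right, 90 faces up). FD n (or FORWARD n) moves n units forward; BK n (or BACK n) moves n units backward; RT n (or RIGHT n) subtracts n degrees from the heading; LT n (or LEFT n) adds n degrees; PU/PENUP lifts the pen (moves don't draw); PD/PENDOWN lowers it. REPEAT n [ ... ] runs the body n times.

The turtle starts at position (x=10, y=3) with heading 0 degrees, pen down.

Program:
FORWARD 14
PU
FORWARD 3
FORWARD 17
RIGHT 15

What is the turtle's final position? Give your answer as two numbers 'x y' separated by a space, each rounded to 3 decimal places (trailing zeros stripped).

Executing turtle program step by step:
Start: pos=(10,3), heading=0, pen down
FD 14: (10,3) -> (24,3) [heading=0, draw]
PU: pen up
FD 3: (24,3) -> (27,3) [heading=0, move]
FD 17: (27,3) -> (44,3) [heading=0, move]
RT 15: heading 0 -> 345
Final: pos=(44,3), heading=345, 1 segment(s) drawn

Answer: 44 3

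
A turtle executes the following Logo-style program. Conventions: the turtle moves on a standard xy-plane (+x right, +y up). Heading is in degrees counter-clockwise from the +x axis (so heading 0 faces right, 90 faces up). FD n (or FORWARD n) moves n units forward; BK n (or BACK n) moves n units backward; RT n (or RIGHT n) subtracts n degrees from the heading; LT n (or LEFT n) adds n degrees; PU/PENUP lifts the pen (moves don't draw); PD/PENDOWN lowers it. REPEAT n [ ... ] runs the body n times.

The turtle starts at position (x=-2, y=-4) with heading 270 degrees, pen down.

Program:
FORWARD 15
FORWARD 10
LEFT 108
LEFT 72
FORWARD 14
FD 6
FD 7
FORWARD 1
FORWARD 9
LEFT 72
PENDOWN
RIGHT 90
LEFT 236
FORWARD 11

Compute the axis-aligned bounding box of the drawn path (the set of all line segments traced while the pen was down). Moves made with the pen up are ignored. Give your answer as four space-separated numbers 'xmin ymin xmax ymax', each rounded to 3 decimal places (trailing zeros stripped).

Answer: -2 -29 4.772 8

Derivation:
Executing turtle program step by step:
Start: pos=(-2,-4), heading=270, pen down
FD 15: (-2,-4) -> (-2,-19) [heading=270, draw]
FD 10: (-2,-19) -> (-2,-29) [heading=270, draw]
LT 108: heading 270 -> 18
LT 72: heading 18 -> 90
FD 14: (-2,-29) -> (-2,-15) [heading=90, draw]
FD 6: (-2,-15) -> (-2,-9) [heading=90, draw]
FD 7: (-2,-9) -> (-2,-2) [heading=90, draw]
FD 1: (-2,-2) -> (-2,-1) [heading=90, draw]
FD 9: (-2,-1) -> (-2,8) [heading=90, draw]
LT 72: heading 90 -> 162
PD: pen down
RT 90: heading 162 -> 72
LT 236: heading 72 -> 308
FD 11: (-2,8) -> (4.772,-0.668) [heading=308, draw]
Final: pos=(4.772,-0.668), heading=308, 8 segment(s) drawn

Segment endpoints: x in {-2, -2, -2, -2, -2, -2, -2, 4.772}, y in {-29, -19, -15, -9, -4, -2, -1, -0.668, 8}
xmin=-2, ymin=-29, xmax=4.772, ymax=8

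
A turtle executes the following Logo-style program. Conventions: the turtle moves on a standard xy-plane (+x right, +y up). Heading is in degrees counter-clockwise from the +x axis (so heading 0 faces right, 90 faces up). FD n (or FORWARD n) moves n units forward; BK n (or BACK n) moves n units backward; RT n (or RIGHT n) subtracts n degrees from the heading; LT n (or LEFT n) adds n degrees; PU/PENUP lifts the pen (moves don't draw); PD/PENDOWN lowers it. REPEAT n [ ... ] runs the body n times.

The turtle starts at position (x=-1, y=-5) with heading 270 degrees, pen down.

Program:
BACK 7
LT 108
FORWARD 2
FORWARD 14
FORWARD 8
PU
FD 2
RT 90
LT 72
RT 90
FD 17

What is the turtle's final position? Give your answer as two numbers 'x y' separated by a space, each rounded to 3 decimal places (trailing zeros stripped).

Executing turtle program step by step:
Start: pos=(-1,-5), heading=270, pen down
BK 7: (-1,-5) -> (-1,2) [heading=270, draw]
LT 108: heading 270 -> 18
FD 2: (-1,2) -> (0.902,2.618) [heading=18, draw]
FD 14: (0.902,2.618) -> (14.217,6.944) [heading=18, draw]
FD 8: (14.217,6.944) -> (21.825,9.416) [heading=18, draw]
PU: pen up
FD 2: (21.825,9.416) -> (23.727,10.034) [heading=18, move]
RT 90: heading 18 -> 288
LT 72: heading 288 -> 0
RT 90: heading 0 -> 270
FD 17: (23.727,10.034) -> (23.727,-6.966) [heading=270, move]
Final: pos=(23.727,-6.966), heading=270, 4 segment(s) drawn

Answer: 23.727 -6.966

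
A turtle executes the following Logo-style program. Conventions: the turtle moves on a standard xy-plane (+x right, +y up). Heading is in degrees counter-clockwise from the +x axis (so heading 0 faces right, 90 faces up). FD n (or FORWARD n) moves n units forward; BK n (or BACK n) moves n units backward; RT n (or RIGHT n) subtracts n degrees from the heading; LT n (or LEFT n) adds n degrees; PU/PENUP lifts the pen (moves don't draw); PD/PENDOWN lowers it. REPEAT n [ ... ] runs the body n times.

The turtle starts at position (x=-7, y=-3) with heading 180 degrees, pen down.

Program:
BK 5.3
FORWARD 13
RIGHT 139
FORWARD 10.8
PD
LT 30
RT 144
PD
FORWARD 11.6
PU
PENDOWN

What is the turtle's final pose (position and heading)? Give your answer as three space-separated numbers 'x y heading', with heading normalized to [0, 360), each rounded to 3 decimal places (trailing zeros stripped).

Answer: -3.158 -7.008 287

Derivation:
Executing turtle program step by step:
Start: pos=(-7,-3), heading=180, pen down
BK 5.3: (-7,-3) -> (-1.7,-3) [heading=180, draw]
FD 13: (-1.7,-3) -> (-14.7,-3) [heading=180, draw]
RT 139: heading 180 -> 41
FD 10.8: (-14.7,-3) -> (-6.549,4.085) [heading=41, draw]
PD: pen down
LT 30: heading 41 -> 71
RT 144: heading 71 -> 287
PD: pen down
FD 11.6: (-6.549,4.085) -> (-3.158,-7.008) [heading=287, draw]
PU: pen up
PD: pen down
Final: pos=(-3.158,-7.008), heading=287, 4 segment(s) drawn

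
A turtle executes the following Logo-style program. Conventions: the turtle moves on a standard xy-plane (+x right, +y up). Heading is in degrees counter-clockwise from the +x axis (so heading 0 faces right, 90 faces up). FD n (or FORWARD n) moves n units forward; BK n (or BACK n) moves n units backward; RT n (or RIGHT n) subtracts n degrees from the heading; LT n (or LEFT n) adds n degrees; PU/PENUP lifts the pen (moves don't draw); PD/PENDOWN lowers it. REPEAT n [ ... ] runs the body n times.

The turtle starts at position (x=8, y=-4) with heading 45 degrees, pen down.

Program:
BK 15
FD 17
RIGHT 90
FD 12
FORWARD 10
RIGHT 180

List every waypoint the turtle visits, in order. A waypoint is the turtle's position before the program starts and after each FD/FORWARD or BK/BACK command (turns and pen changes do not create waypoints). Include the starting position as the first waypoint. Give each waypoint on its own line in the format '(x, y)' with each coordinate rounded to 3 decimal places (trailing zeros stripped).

Answer: (8, -4)
(-2.607, -14.607)
(9.414, -2.586)
(17.899, -11.071)
(24.971, -18.142)

Derivation:
Executing turtle program step by step:
Start: pos=(8,-4), heading=45, pen down
BK 15: (8,-4) -> (-2.607,-14.607) [heading=45, draw]
FD 17: (-2.607,-14.607) -> (9.414,-2.586) [heading=45, draw]
RT 90: heading 45 -> 315
FD 12: (9.414,-2.586) -> (17.899,-11.071) [heading=315, draw]
FD 10: (17.899,-11.071) -> (24.971,-18.142) [heading=315, draw]
RT 180: heading 315 -> 135
Final: pos=(24.971,-18.142), heading=135, 4 segment(s) drawn
Waypoints (5 total):
(8, -4)
(-2.607, -14.607)
(9.414, -2.586)
(17.899, -11.071)
(24.971, -18.142)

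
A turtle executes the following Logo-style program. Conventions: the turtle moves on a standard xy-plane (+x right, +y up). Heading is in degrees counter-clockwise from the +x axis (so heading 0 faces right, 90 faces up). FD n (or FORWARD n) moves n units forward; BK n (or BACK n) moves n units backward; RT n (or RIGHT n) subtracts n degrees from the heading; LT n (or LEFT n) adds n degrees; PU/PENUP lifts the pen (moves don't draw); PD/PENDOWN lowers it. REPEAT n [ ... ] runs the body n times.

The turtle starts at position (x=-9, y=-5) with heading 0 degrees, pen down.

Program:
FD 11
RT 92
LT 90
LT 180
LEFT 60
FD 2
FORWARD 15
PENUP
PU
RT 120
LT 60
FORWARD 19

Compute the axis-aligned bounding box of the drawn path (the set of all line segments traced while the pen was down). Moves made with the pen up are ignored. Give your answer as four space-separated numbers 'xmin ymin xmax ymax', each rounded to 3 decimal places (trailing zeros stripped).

Executing turtle program step by step:
Start: pos=(-9,-5), heading=0, pen down
FD 11: (-9,-5) -> (2,-5) [heading=0, draw]
RT 92: heading 0 -> 268
LT 90: heading 268 -> 358
LT 180: heading 358 -> 178
LT 60: heading 178 -> 238
FD 2: (2,-5) -> (0.94,-6.696) [heading=238, draw]
FD 15: (0.94,-6.696) -> (-7.009,-19.417) [heading=238, draw]
PU: pen up
PU: pen up
RT 120: heading 238 -> 118
LT 60: heading 118 -> 178
FD 19: (-7.009,-19.417) -> (-25.997,-18.754) [heading=178, move]
Final: pos=(-25.997,-18.754), heading=178, 3 segment(s) drawn

Segment endpoints: x in {-9, -7.009, 0.94, 2}, y in {-19.417, -6.696, -5}
xmin=-9, ymin=-19.417, xmax=2, ymax=-5

Answer: -9 -19.417 2 -5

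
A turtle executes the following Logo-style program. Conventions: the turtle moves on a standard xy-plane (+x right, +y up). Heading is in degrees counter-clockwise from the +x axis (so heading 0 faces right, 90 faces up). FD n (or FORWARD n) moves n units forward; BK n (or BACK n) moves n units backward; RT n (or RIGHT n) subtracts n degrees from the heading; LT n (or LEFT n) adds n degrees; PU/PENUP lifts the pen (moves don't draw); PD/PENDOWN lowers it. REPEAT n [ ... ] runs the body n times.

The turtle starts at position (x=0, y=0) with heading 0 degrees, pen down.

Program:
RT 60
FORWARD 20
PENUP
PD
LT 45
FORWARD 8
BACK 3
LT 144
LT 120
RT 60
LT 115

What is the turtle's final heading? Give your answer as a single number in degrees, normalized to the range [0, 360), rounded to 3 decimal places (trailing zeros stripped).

Executing turtle program step by step:
Start: pos=(0,0), heading=0, pen down
RT 60: heading 0 -> 300
FD 20: (0,0) -> (10,-17.321) [heading=300, draw]
PU: pen up
PD: pen down
LT 45: heading 300 -> 345
FD 8: (10,-17.321) -> (17.727,-19.391) [heading=345, draw]
BK 3: (17.727,-19.391) -> (14.83,-18.615) [heading=345, draw]
LT 144: heading 345 -> 129
LT 120: heading 129 -> 249
RT 60: heading 249 -> 189
LT 115: heading 189 -> 304
Final: pos=(14.83,-18.615), heading=304, 3 segment(s) drawn

Answer: 304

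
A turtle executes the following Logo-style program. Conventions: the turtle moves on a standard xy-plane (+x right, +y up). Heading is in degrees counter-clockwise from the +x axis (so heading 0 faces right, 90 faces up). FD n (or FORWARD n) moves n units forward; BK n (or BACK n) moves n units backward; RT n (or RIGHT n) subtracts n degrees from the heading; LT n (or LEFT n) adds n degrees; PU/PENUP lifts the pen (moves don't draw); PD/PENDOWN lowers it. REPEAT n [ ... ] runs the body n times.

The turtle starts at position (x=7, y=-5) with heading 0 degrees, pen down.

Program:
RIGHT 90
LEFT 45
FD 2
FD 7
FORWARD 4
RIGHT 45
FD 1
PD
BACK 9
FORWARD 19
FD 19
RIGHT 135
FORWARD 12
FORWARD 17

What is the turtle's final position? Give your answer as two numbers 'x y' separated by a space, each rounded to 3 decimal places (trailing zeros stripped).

Executing turtle program step by step:
Start: pos=(7,-5), heading=0, pen down
RT 90: heading 0 -> 270
LT 45: heading 270 -> 315
FD 2: (7,-5) -> (8.414,-6.414) [heading=315, draw]
FD 7: (8.414,-6.414) -> (13.364,-11.364) [heading=315, draw]
FD 4: (13.364,-11.364) -> (16.192,-14.192) [heading=315, draw]
RT 45: heading 315 -> 270
FD 1: (16.192,-14.192) -> (16.192,-15.192) [heading=270, draw]
PD: pen down
BK 9: (16.192,-15.192) -> (16.192,-6.192) [heading=270, draw]
FD 19: (16.192,-6.192) -> (16.192,-25.192) [heading=270, draw]
FD 19: (16.192,-25.192) -> (16.192,-44.192) [heading=270, draw]
RT 135: heading 270 -> 135
FD 12: (16.192,-44.192) -> (7.707,-35.707) [heading=135, draw]
FD 17: (7.707,-35.707) -> (-4.314,-23.686) [heading=135, draw]
Final: pos=(-4.314,-23.686), heading=135, 9 segment(s) drawn

Answer: -4.314 -23.686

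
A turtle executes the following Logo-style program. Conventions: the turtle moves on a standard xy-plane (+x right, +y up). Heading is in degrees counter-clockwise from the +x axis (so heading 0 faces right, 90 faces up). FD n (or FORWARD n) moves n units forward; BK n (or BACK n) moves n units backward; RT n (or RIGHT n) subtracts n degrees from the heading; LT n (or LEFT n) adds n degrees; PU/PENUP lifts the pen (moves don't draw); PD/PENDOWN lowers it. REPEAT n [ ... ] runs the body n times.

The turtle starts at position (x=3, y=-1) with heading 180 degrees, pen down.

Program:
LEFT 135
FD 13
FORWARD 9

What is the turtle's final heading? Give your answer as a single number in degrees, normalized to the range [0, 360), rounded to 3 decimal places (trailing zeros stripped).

Executing turtle program step by step:
Start: pos=(3,-1), heading=180, pen down
LT 135: heading 180 -> 315
FD 13: (3,-1) -> (12.192,-10.192) [heading=315, draw]
FD 9: (12.192,-10.192) -> (18.556,-16.556) [heading=315, draw]
Final: pos=(18.556,-16.556), heading=315, 2 segment(s) drawn

Answer: 315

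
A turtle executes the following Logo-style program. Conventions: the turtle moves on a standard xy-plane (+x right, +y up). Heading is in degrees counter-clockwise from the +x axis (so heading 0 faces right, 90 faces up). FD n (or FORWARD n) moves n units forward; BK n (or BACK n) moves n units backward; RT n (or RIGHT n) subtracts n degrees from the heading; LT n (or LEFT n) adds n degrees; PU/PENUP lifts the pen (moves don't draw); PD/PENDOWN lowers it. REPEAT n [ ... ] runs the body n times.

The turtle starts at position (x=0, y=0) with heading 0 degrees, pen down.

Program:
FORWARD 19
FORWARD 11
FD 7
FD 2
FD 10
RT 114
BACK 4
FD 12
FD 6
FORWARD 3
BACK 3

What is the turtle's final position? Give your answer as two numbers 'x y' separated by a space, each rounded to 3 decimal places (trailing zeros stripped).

Answer: 43.306 -12.79

Derivation:
Executing turtle program step by step:
Start: pos=(0,0), heading=0, pen down
FD 19: (0,0) -> (19,0) [heading=0, draw]
FD 11: (19,0) -> (30,0) [heading=0, draw]
FD 7: (30,0) -> (37,0) [heading=0, draw]
FD 2: (37,0) -> (39,0) [heading=0, draw]
FD 10: (39,0) -> (49,0) [heading=0, draw]
RT 114: heading 0 -> 246
BK 4: (49,0) -> (50.627,3.654) [heading=246, draw]
FD 12: (50.627,3.654) -> (45.746,-7.308) [heading=246, draw]
FD 6: (45.746,-7.308) -> (43.306,-12.79) [heading=246, draw]
FD 3: (43.306,-12.79) -> (42.085,-15.53) [heading=246, draw]
BK 3: (42.085,-15.53) -> (43.306,-12.79) [heading=246, draw]
Final: pos=(43.306,-12.79), heading=246, 10 segment(s) drawn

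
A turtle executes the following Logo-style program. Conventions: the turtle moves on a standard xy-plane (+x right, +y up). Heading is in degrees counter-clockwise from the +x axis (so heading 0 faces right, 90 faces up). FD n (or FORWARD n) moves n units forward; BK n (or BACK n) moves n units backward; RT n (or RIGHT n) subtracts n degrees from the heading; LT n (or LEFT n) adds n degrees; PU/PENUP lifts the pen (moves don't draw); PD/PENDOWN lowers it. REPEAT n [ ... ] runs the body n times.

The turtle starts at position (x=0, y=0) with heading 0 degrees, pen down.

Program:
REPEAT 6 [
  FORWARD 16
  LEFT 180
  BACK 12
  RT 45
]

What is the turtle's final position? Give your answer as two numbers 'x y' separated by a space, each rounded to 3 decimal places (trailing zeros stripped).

Answer: 19.799 -8.201

Derivation:
Executing turtle program step by step:
Start: pos=(0,0), heading=0, pen down
REPEAT 6 [
  -- iteration 1/6 --
  FD 16: (0,0) -> (16,0) [heading=0, draw]
  LT 180: heading 0 -> 180
  BK 12: (16,0) -> (28,0) [heading=180, draw]
  RT 45: heading 180 -> 135
  -- iteration 2/6 --
  FD 16: (28,0) -> (16.686,11.314) [heading=135, draw]
  LT 180: heading 135 -> 315
  BK 12: (16.686,11.314) -> (8.201,19.799) [heading=315, draw]
  RT 45: heading 315 -> 270
  -- iteration 3/6 --
  FD 16: (8.201,19.799) -> (8.201,3.799) [heading=270, draw]
  LT 180: heading 270 -> 90
  BK 12: (8.201,3.799) -> (8.201,-8.201) [heading=90, draw]
  RT 45: heading 90 -> 45
  -- iteration 4/6 --
  FD 16: (8.201,-8.201) -> (19.515,3.113) [heading=45, draw]
  LT 180: heading 45 -> 225
  BK 12: (19.515,3.113) -> (28,11.598) [heading=225, draw]
  RT 45: heading 225 -> 180
  -- iteration 5/6 --
  FD 16: (28,11.598) -> (12,11.598) [heading=180, draw]
  LT 180: heading 180 -> 0
  BK 12: (12,11.598) -> (0,11.598) [heading=0, draw]
  RT 45: heading 0 -> 315
  -- iteration 6/6 --
  FD 16: (0,11.598) -> (11.314,0.284) [heading=315, draw]
  LT 180: heading 315 -> 135
  BK 12: (11.314,0.284) -> (19.799,-8.201) [heading=135, draw]
  RT 45: heading 135 -> 90
]
Final: pos=(19.799,-8.201), heading=90, 12 segment(s) drawn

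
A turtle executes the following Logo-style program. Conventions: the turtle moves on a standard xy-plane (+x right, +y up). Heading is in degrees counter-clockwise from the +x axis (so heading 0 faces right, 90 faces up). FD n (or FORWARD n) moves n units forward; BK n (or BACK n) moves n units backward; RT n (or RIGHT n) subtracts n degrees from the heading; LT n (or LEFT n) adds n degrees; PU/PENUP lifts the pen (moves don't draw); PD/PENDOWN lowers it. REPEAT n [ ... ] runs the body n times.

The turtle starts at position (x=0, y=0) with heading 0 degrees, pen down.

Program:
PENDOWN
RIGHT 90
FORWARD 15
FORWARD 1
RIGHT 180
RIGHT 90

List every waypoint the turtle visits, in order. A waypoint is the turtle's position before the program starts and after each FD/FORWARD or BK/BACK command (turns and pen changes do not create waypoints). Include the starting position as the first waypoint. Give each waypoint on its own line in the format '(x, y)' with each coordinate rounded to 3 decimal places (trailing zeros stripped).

Answer: (0, 0)
(0, -15)
(0, -16)

Derivation:
Executing turtle program step by step:
Start: pos=(0,0), heading=0, pen down
PD: pen down
RT 90: heading 0 -> 270
FD 15: (0,0) -> (0,-15) [heading=270, draw]
FD 1: (0,-15) -> (0,-16) [heading=270, draw]
RT 180: heading 270 -> 90
RT 90: heading 90 -> 0
Final: pos=(0,-16), heading=0, 2 segment(s) drawn
Waypoints (3 total):
(0, 0)
(0, -15)
(0, -16)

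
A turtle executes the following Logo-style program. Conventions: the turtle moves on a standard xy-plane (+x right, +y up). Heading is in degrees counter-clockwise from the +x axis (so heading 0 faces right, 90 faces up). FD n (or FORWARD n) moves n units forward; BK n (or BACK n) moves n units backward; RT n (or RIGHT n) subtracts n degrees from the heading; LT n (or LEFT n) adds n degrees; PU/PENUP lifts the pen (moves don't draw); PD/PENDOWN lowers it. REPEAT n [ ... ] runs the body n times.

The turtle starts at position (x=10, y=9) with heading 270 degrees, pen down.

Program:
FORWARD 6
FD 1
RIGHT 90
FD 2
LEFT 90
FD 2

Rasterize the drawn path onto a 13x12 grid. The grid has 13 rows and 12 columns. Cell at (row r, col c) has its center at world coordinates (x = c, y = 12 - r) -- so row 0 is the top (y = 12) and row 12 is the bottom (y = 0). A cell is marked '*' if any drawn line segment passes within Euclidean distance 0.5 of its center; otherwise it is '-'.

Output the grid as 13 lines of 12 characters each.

Answer: ------------
------------
------------
----------*-
----------*-
----------*-
----------*-
----------*-
----------*-
----------*-
--------***-
--------*---
--------*---

Derivation:
Segment 0: (10,9) -> (10,3)
Segment 1: (10,3) -> (10,2)
Segment 2: (10,2) -> (8,2)
Segment 3: (8,2) -> (8,0)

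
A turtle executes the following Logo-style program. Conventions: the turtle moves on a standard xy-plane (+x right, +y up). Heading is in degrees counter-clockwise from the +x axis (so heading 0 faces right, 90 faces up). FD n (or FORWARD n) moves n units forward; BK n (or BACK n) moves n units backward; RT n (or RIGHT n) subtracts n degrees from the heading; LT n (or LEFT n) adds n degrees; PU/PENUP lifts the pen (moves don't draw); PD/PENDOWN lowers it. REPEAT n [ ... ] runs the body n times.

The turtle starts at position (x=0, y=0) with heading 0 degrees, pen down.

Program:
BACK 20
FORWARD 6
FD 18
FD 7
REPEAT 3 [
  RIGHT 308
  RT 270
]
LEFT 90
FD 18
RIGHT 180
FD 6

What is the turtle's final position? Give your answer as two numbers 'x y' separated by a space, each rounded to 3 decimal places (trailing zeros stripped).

Executing turtle program step by step:
Start: pos=(0,0), heading=0, pen down
BK 20: (0,0) -> (-20,0) [heading=0, draw]
FD 6: (-20,0) -> (-14,0) [heading=0, draw]
FD 18: (-14,0) -> (4,0) [heading=0, draw]
FD 7: (4,0) -> (11,0) [heading=0, draw]
REPEAT 3 [
  -- iteration 1/3 --
  RT 308: heading 0 -> 52
  RT 270: heading 52 -> 142
  -- iteration 2/3 --
  RT 308: heading 142 -> 194
  RT 270: heading 194 -> 284
  -- iteration 3/3 --
  RT 308: heading 284 -> 336
  RT 270: heading 336 -> 66
]
LT 90: heading 66 -> 156
FD 18: (11,0) -> (-5.444,7.321) [heading=156, draw]
RT 180: heading 156 -> 336
FD 6: (-5.444,7.321) -> (0.037,4.881) [heading=336, draw]
Final: pos=(0.037,4.881), heading=336, 6 segment(s) drawn

Answer: 0.037 4.881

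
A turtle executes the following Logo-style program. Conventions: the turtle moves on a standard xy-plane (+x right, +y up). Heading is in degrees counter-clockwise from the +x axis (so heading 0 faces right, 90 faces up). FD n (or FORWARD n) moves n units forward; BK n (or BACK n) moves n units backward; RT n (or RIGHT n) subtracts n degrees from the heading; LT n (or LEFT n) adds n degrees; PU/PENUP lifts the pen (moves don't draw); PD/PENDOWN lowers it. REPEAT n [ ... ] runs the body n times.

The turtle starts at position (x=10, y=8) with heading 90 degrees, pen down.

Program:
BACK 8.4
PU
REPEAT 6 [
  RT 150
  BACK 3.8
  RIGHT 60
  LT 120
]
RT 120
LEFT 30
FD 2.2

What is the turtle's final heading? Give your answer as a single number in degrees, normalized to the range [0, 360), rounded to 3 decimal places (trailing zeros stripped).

Answer: 180

Derivation:
Executing turtle program step by step:
Start: pos=(10,8), heading=90, pen down
BK 8.4: (10,8) -> (10,-0.4) [heading=90, draw]
PU: pen up
REPEAT 6 [
  -- iteration 1/6 --
  RT 150: heading 90 -> 300
  BK 3.8: (10,-0.4) -> (8.1,2.891) [heading=300, move]
  RT 60: heading 300 -> 240
  LT 120: heading 240 -> 0
  -- iteration 2/6 --
  RT 150: heading 0 -> 210
  BK 3.8: (8.1,2.891) -> (11.391,4.791) [heading=210, move]
  RT 60: heading 210 -> 150
  LT 120: heading 150 -> 270
  -- iteration 3/6 --
  RT 150: heading 270 -> 120
  BK 3.8: (11.391,4.791) -> (13.291,1.5) [heading=120, move]
  RT 60: heading 120 -> 60
  LT 120: heading 60 -> 180
  -- iteration 4/6 --
  RT 150: heading 180 -> 30
  BK 3.8: (13.291,1.5) -> (10,-0.4) [heading=30, move]
  RT 60: heading 30 -> 330
  LT 120: heading 330 -> 90
  -- iteration 5/6 --
  RT 150: heading 90 -> 300
  BK 3.8: (10,-0.4) -> (8.1,2.891) [heading=300, move]
  RT 60: heading 300 -> 240
  LT 120: heading 240 -> 0
  -- iteration 6/6 --
  RT 150: heading 0 -> 210
  BK 3.8: (8.1,2.891) -> (11.391,4.791) [heading=210, move]
  RT 60: heading 210 -> 150
  LT 120: heading 150 -> 270
]
RT 120: heading 270 -> 150
LT 30: heading 150 -> 180
FD 2.2: (11.391,4.791) -> (9.191,4.791) [heading=180, move]
Final: pos=(9.191,4.791), heading=180, 1 segment(s) drawn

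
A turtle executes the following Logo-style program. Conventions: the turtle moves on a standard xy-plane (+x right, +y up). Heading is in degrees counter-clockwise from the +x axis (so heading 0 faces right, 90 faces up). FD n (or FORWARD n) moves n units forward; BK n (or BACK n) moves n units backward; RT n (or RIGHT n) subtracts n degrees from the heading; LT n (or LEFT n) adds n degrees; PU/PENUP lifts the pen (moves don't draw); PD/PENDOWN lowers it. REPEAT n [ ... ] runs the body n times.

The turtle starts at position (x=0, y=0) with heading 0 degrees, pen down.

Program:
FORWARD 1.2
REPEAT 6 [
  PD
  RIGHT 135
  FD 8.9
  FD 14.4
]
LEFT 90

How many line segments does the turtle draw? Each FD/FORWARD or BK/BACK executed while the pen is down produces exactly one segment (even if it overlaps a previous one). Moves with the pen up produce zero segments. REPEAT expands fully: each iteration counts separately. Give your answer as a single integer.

Executing turtle program step by step:
Start: pos=(0,0), heading=0, pen down
FD 1.2: (0,0) -> (1.2,0) [heading=0, draw]
REPEAT 6 [
  -- iteration 1/6 --
  PD: pen down
  RT 135: heading 0 -> 225
  FD 8.9: (1.2,0) -> (-5.093,-6.293) [heading=225, draw]
  FD 14.4: (-5.093,-6.293) -> (-15.276,-16.476) [heading=225, draw]
  -- iteration 2/6 --
  PD: pen down
  RT 135: heading 225 -> 90
  FD 8.9: (-15.276,-16.476) -> (-15.276,-7.576) [heading=90, draw]
  FD 14.4: (-15.276,-7.576) -> (-15.276,6.824) [heading=90, draw]
  -- iteration 3/6 --
  PD: pen down
  RT 135: heading 90 -> 315
  FD 8.9: (-15.276,6.824) -> (-8.982,0.531) [heading=315, draw]
  FD 14.4: (-8.982,0.531) -> (1.2,-9.651) [heading=315, draw]
  -- iteration 4/6 --
  PD: pen down
  RT 135: heading 315 -> 180
  FD 8.9: (1.2,-9.651) -> (-7.7,-9.651) [heading=180, draw]
  FD 14.4: (-7.7,-9.651) -> (-22.1,-9.651) [heading=180, draw]
  -- iteration 5/6 --
  PD: pen down
  RT 135: heading 180 -> 45
  FD 8.9: (-22.1,-9.651) -> (-15.807,-3.358) [heading=45, draw]
  FD 14.4: (-15.807,-3.358) -> (-5.624,6.824) [heading=45, draw]
  -- iteration 6/6 --
  PD: pen down
  RT 135: heading 45 -> 270
  FD 8.9: (-5.624,6.824) -> (-5.624,-2.076) [heading=270, draw]
  FD 14.4: (-5.624,-2.076) -> (-5.624,-16.476) [heading=270, draw]
]
LT 90: heading 270 -> 0
Final: pos=(-5.624,-16.476), heading=0, 13 segment(s) drawn
Segments drawn: 13

Answer: 13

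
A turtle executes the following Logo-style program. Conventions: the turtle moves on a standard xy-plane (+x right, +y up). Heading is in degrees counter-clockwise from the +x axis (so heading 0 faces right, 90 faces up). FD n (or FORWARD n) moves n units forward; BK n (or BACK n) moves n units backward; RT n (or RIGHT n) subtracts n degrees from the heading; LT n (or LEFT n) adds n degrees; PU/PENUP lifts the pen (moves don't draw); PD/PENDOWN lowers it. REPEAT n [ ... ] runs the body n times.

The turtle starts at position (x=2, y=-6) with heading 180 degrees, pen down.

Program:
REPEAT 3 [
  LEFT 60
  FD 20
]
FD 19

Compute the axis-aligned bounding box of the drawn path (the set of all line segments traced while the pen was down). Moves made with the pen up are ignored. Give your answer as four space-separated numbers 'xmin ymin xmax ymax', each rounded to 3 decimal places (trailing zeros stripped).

Executing turtle program step by step:
Start: pos=(2,-6), heading=180, pen down
REPEAT 3 [
  -- iteration 1/3 --
  LT 60: heading 180 -> 240
  FD 20: (2,-6) -> (-8,-23.321) [heading=240, draw]
  -- iteration 2/3 --
  LT 60: heading 240 -> 300
  FD 20: (-8,-23.321) -> (2,-40.641) [heading=300, draw]
  -- iteration 3/3 --
  LT 60: heading 300 -> 0
  FD 20: (2,-40.641) -> (22,-40.641) [heading=0, draw]
]
FD 19: (22,-40.641) -> (41,-40.641) [heading=0, draw]
Final: pos=(41,-40.641), heading=0, 4 segment(s) drawn

Segment endpoints: x in {-8, 2, 2, 22, 41}, y in {-40.641, -40.641, -40.641, -23.321, -6}
xmin=-8, ymin=-40.641, xmax=41, ymax=-6

Answer: -8 -40.641 41 -6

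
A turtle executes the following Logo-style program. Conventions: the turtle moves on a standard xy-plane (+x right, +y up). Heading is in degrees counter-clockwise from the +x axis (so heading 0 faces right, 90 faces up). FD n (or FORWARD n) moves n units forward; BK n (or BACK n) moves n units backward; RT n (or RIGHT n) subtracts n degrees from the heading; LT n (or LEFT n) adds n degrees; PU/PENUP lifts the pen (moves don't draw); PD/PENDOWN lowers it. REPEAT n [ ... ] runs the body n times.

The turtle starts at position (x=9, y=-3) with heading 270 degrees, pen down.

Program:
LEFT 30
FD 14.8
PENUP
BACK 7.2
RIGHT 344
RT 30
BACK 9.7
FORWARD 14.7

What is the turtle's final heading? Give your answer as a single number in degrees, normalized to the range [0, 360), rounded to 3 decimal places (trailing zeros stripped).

Executing turtle program step by step:
Start: pos=(9,-3), heading=270, pen down
LT 30: heading 270 -> 300
FD 14.8: (9,-3) -> (16.4,-15.817) [heading=300, draw]
PU: pen up
BK 7.2: (16.4,-15.817) -> (12.8,-9.582) [heading=300, move]
RT 344: heading 300 -> 316
RT 30: heading 316 -> 286
BK 9.7: (12.8,-9.582) -> (10.126,-0.258) [heading=286, move]
FD 14.7: (10.126,-0.258) -> (14.178,-14.388) [heading=286, move]
Final: pos=(14.178,-14.388), heading=286, 1 segment(s) drawn

Answer: 286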